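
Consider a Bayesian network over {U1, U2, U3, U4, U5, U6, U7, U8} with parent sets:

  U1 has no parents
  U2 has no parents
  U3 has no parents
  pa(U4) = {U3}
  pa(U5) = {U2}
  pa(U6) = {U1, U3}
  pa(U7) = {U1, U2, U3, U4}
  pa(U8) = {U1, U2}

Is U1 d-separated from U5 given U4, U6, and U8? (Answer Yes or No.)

4 paths connect U1 and U5; each must be blocked for d-separation to hold:
  1. U1 → U6 ← U3 → U7 ← U2 → U5 — U6:collider[open]; U3:fork[open]; U7:collider[blocks]; U2:fork[open] ⇒ blocked
  2. U1 → U6 ← U3 → U4 → U7 ← U2 → U5 — U6:collider[open]; U3:fork[open]; U4:chain[blocks]; U7:collider[blocks]; U2:fork[open] ⇒ blocked
  3. U1 → U8 ← U2 → U5 — U8:collider[open]; U2:fork[open] ⇒ active
  4. U1 → U7 ← U2 → U5 — U7:collider[blocks]; U2:fork[open] ⇒ blocked
Because an active path exists, U1 and U5 are not d-separated.

No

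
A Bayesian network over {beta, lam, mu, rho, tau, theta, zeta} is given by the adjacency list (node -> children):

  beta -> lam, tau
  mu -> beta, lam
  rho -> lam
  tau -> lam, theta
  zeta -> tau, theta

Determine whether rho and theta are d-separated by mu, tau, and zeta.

There are 6 undirected paths between rho and theta; checking each against the conditioning set {mu, tau, zeta}:
Path 1: rho → lam ← tau → theta
  lam is a collider here and neither lam nor any of its descendants is conditioned on, so the collider stays closed — the path is blocked at lam.
Path 2: rho → lam ← tau ← zeta → theta
  lam is a collider here and neither lam nor any of its descendants is conditioned on, so the collider stays closed — the path is blocked at lam.
Path 3: rho → lam ← beta → tau → theta
  lam is a collider here and neither lam nor any of its descendants is conditioned on, so the collider stays closed — the path is blocked at lam.
Path 4: rho → lam ← beta → tau ← zeta → theta
  lam is a collider here and neither lam nor any of its descendants is conditioned on, so the collider stays closed — the path is blocked at lam.
Path 5: rho → lam ← mu → beta → tau → theta
  lam is a collider here and neither lam nor any of its descendants is conditioned on, so the collider stays closed — the path is blocked at lam.
Path 6: rho → lam ← mu → beta → tau ← zeta → theta
  lam is a collider here and neither lam nor any of its descendants is conditioned on, so the collider stays closed — the path is blocked at lam.
Since every path is blocked, d-separation holds.

Yes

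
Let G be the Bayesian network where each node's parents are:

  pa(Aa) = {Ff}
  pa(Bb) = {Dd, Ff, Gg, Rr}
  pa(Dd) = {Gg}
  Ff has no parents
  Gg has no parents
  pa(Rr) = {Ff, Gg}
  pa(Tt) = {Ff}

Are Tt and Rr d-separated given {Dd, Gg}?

We examine all 4 paths between Tt and Rr:
Path 1: Tt ← Ff → Rr
  Ff is a fork and Ff is not conditioned on — no node blocks this path, so it is active.
Path 2: Tt ← Ff → Bb ← Rr
  Bb is a collider here and neither Bb nor any of its descendants is conditioned on, so the collider stays closed — the path is blocked at Bb.
Path 3: Tt ← Ff → Bb ← Gg → Rr
  Bb is a collider here and neither Bb nor any of its descendants is conditioned on, so the collider stays closed — the path is blocked at Bb.
Path 4: Tt ← Ff → Bb ← Dd ← Gg → Rr
  Bb is a collider here and neither Bb nor any of its descendants is conditioned on, so the collider stays closed — the path is blocked at Bb.
At least one path is unblocked, so d-separation fails.

No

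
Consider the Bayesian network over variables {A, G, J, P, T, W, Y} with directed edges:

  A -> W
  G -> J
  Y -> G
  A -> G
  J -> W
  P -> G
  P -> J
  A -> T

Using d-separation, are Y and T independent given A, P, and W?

We examine all 3 paths between Y and T:
  1. Y → G ← A → T — G:collider[open]; A:fork[blocks] ⇒ blocked
  2. Y → G ← P → J → W ← A → T — G:collider[open]; P:fork[blocks]; J:chain[open]; W:collider[open]; A:fork[blocks] ⇒ blocked
  3. Y → G → J → W ← A → T — G:chain[open]; J:chain[open]; W:collider[open]; A:fork[blocks] ⇒ blocked
Every path is blocked, so Y and T are d-separated given {A, P, W}.

Yes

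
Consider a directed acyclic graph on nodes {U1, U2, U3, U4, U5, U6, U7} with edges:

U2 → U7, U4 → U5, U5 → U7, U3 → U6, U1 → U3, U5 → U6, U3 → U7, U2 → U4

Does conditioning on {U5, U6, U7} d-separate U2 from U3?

No

4 paths connect U2 and U3; each must be blocked for d-separation to hold:
Path 1: U2 → U7 ← U5 → U6 ← U3
  U5 is a fork here and U5 is conditioned on, so the path is blocked at U5.
Path 2: U2 → U7 ← U3
  U7 is a collider and U7 is conditioned on, which opens it — no node blocks this path, so it is active.
Path 3: U2 → U4 → U5 → U7 ← U3
  U5 is a chain here and U5 is conditioned on, so the path is blocked at U5.
Path 4: U2 → U4 → U5 → U6 ← U3
  U5 is a chain here and U5 is conditioned on, so the path is blocked at U5.
Because an active path exists, U2 and U3 are not d-separated.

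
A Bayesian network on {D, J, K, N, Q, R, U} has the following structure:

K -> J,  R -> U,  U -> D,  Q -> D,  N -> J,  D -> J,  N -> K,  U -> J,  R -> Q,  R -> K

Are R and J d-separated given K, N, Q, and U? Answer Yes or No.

Yes

6 paths connect R and J; each must be blocked for d-separation to hold:
Path 1: R → K ← N → J
  N is a fork here and N is conditioned on, so the path is blocked at N.
Path 2: R → K → J
  K is a chain here and K is conditioned on, so the path is blocked at K.
Path 3: R → U → J
  U is a chain here and U is conditioned on, so the path is blocked at U.
Path 4: R → U → D → J
  U is a chain here and U is conditioned on, so the path is blocked at U.
Path 5: R → Q → D ← U → J
  Q is a chain here and Q is conditioned on, so the path is blocked at Q.
Path 6: R → Q → D → J
  Q is a chain here and Q is conditioned on, so the path is blocked at Q.
Since every path is blocked, d-separation holds.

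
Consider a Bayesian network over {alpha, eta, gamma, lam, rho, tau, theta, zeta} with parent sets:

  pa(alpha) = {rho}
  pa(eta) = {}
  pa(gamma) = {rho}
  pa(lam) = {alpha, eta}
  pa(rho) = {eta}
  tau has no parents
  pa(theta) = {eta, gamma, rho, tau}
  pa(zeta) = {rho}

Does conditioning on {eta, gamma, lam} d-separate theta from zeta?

No

4 paths connect theta and zeta; each must be blocked for d-separation to hold:
Path 1: theta ← eta → lam ← alpha ← rho → zeta
  eta is a fork here and eta is conditioned on, so the path is blocked at eta.
Path 2: theta ← eta → rho → zeta
  eta is a fork here and eta is conditioned on, so the path is blocked at eta.
Path 3: theta ← gamma ← rho → zeta
  gamma is a chain here and gamma is conditioned on, so the path is blocked at gamma.
Path 4: theta ← rho → zeta
  rho is a fork and rho is not conditioned on — no node blocks this path, so it is active.
Because an active path exists, theta and zeta are not d-separated.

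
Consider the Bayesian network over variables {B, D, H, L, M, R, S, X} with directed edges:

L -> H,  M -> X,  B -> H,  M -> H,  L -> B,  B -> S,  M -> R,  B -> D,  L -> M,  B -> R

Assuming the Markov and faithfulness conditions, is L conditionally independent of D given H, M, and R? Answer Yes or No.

No

5 paths connect L and D; each must be blocked for d-separation to hold:
Path 1: L → B → D
  B is a chain and B is not conditioned on — no node blocks this path, so it is active.
Path 2: L → M → H ← B → D
  M is a chain here and M is conditioned on, so the path is blocked at M.
Path 3: L → M → R ← B → D
  M is a chain here and M is conditioned on, so the path is blocked at M.
Path 4: L → H ← B → D
  H is a collider and H is conditioned on, which opens it; B is a fork and B is not conditioned on — no node blocks this path, so it is active.
Path 5: L → H ← M → R ← B → D
  M is a fork here and M is conditioned on, so the path is blocked at M.
Since the path L → B → D is active, L and D are not d-separated given {H, M, R}.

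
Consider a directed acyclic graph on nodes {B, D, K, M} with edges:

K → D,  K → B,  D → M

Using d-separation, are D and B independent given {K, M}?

Only one path connects D and B:
Path 1: D ← K → B
  K is a fork here and K is conditioned on, so the path is blocked at K.
Every path is blocked, so D and B are d-separated given {K, M}.

Yes — D and B are d-separated given {K, M}.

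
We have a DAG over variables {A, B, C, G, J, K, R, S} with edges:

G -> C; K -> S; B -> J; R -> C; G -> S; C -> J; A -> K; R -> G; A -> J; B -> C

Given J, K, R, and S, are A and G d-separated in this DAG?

Enumerating the 5 paths from A to G and testing each for blocking by {J, K, R, S}:
  1. A → K → S ← G — K:chain[blocks]; S:collider[open] ⇒ blocked
  2. A → J ← C ← R → G — J:collider[open]; C:chain[open]; R:fork[blocks] ⇒ blocked
  3. A → J ← C ← G — J:collider[open]; C:chain[open] ⇒ active
  4. A → J ← B → C ← R → G — J:collider[open]; B:fork[open]; C:collider[open]; R:fork[blocks] ⇒ blocked
  5. A → J ← B → C ← G — J:collider[open]; B:fork[open]; C:collider[open] ⇒ active
Because an active path exists, A and G are not d-separated.

No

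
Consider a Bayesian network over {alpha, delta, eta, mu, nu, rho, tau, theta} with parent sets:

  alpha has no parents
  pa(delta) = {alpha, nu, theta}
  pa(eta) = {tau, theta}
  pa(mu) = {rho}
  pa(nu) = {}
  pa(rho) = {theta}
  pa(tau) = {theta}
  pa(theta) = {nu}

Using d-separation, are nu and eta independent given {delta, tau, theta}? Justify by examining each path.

Yes

4 paths connect nu and eta; each must be blocked for d-separation to hold:
Path 1: nu → delta ← theta → eta
  theta is a fork here and theta is conditioned on, so the path is blocked at theta.
Path 2: nu → delta ← theta → tau → eta
  theta is a fork here and theta is conditioned on, so the path is blocked at theta.
Path 3: nu → theta → eta
  theta is a chain here and theta is conditioned on, so the path is blocked at theta.
Path 4: nu → theta → tau → eta
  theta is a chain here and theta is conditioned on, so the path is blocked at theta.
All paths are blocked; nu ⊥ eta | {delta, tau, theta} holds.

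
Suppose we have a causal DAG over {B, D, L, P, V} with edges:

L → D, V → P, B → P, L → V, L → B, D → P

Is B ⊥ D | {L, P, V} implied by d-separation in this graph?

No

Enumerating the 4 paths from B to D and testing each for blocking by {L, P, V}:
Path 1: B → P ← V ← L → D
  V is a chain here and V is conditioned on, so the path is blocked at V.
Path 2: B → P ← D
  P is a collider and P is conditioned on, which opens it — no node blocks this path, so it is active.
Path 3: B ← L → V → P ← D
  L is a fork here and L is conditioned on, so the path is blocked at L.
Path 4: B ← L → D
  L is a fork here and L is conditioned on, so the path is blocked at L.
At least one path is unblocked, so d-separation fails.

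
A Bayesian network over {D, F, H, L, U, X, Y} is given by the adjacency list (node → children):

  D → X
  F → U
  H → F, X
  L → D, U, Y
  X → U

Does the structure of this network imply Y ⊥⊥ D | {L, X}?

Yes

Enumerating the 3 paths from Y to D and testing each for blocking by {L, X}:
Path 1: Y ← L → U ← F ← H → X ← D
  L is a fork here and L is conditioned on, so the path is blocked at L.
Path 2: Y ← L → U ← X ← D
  L is a fork here and L is conditioned on, so the path is blocked at L.
Path 3: Y ← L → D
  L is a fork here and L is conditioned on, so the path is blocked at L.
All paths are blocked; Y ⊥ D | {L, X} holds.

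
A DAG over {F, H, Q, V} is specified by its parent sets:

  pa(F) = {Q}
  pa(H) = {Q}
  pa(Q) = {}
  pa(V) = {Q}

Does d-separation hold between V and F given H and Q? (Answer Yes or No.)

Yes

The only undirected path from V to F is:
Path 1: V ← Q → F
  Q is a fork here and Q is conditioned on, so the path is blocked at Q.
All paths are blocked; V ⊥ F | {H, Q} holds.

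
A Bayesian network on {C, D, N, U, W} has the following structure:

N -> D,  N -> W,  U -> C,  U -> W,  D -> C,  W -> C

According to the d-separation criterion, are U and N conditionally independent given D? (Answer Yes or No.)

Yes

We examine all 4 paths between U and N:
Path 1: U → W ← N
  W is a collider here and neither W nor any of its descendants is conditioned on, so the collider stays closed — the path is blocked at W.
Path 2: U → W → C ← D ← N
  C is a collider here and neither C nor any of its descendants is conditioned on, so the collider stays closed — the path is blocked at C.
Path 3: U → C ← W ← N
  C is a collider here and neither C nor any of its descendants is conditioned on, so the collider stays closed — the path is blocked at C.
Path 4: U → C ← D ← N
  C is a collider here and neither C nor any of its descendants is conditioned on, so the collider stays closed — the path is blocked at C.
All paths are blocked; U ⊥ N | {D} holds.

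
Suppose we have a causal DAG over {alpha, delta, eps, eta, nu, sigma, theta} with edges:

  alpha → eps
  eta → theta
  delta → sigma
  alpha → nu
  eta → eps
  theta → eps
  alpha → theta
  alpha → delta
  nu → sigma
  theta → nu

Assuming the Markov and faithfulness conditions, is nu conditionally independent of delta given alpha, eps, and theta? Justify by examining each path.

Yes — nu and delta are d-separated given {alpha, eps, theta}.

5 paths connect nu and delta; each must be blocked for d-separation to hold:
Path 1: nu ← alpha → delta
  alpha is a fork here and alpha is conditioned on, so the path is blocked at alpha.
Path 2: nu → sigma ← delta
  sigma is a collider here and neither sigma nor any of its descendants is conditioned on, so the collider stays closed — the path is blocked at sigma.
Path 3: nu ← theta ← alpha → delta
  theta is a chain here and theta is conditioned on, so the path is blocked at theta.
Path 4: nu ← theta → eps ← alpha → delta
  theta is a fork here and theta is conditioned on, so the path is blocked at theta.
Path 5: nu ← theta ← eta → eps ← alpha → delta
  theta is a chain here and theta is conditioned on, so the path is blocked at theta.
Every path is blocked, so nu and delta are d-separated given {alpha, eps, theta}.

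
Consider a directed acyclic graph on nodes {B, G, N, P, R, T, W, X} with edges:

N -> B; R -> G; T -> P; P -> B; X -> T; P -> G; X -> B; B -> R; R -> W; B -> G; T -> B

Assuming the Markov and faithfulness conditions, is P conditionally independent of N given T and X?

Yes

5 paths connect P and N; each must be blocked for d-separation to hold:
Path 1: P → B ← N
  B is a collider here and neither B nor any of its descendants is conditioned on, so the collider stays closed — the path is blocked at B.
Path 2: P ← T → B ← N
  T is a fork here and T is conditioned on, so the path is blocked at T.
Path 3: P ← T ← X → B ← N
  T is a chain here and T is conditioned on, so the path is blocked at T.
Path 4: P → G ← B ← N
  G is a collider here and neither G nor any of its descendants is conditioned on, so the collider stays closed — the path is blocked at G.
Path 5: P → G ← R ← B ← N
  G is a collider here and neither G nor any of its descendants is conditioned on, so the collider stays closed — the path is blocked at G.
Since every path is blocked, d-separation holds.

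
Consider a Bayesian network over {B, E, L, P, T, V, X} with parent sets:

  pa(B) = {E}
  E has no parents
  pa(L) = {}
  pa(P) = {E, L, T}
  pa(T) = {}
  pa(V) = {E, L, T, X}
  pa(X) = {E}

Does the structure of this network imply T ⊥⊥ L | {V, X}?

No — T and L are not d-separated given {V, X}.

6 paths connect T and L; each must be blocked for d-separation to hold:
Path 1: T → P ← L
  P is a collider here and neither P nor any of its descendants is conditioned on, so the collider stays closed — the path is blocked at P.
Path 2: T → P ← E → V ← L
  P is a collider here and neither P nor any of its descendants is conditioned on, so the collider stays closed — the path is blocked at P.
Path 3: T → P ← E → X → V ← L
  P is a collider here and neither P nor any of its descendants is conditioned on, so the collider stays closed — the path is blocked at P.
Path 4: T → V ← L
  V is a collider and V is conditioned on, which opens it — no node blocks this path, so it is active.
Path 5: T → V ← X ← E → P ← L
  X is a chain here and X is conditioned on, so the path is blocked at X.
Path 6: T → V ← E → P ← L
  P is a collider here and neither P nor any of its descendants is conditioned on, so the collider stays closed — the path is blocked at P.
Because an active path exists, T and L are not d-separated.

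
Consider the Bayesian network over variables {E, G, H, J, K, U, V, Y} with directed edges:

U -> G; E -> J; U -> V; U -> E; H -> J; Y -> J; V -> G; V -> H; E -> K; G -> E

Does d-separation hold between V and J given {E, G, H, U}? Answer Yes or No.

Yes — V and J are d-separated given {E, G, H, U}.

There are 5 undirected paths between V and J; checking each against the conditioning set {E, G, H, U}:
  1. V → G → E → J — G:chain[blocks]; E:chain[blocks] ⇒ blocked
  2. V → G ← U → E → J — G:collider[open]; U:fork[blocks]; E:chain[blocks] ⇒ blocked
  3. V → H → J — H:chain[blocks] ⇒ blocked
  4. V ← U → G → E → J — U:fork[blocks]; G:chain[blocks]; E:chain[blocks] ⇒ blocked
  5. V ← U → E → J — U:fork[blocks]; E:chain[blocks] ⇒ blocked
All paths are blocked; V ⊥ J | {E, G, H, U} holds.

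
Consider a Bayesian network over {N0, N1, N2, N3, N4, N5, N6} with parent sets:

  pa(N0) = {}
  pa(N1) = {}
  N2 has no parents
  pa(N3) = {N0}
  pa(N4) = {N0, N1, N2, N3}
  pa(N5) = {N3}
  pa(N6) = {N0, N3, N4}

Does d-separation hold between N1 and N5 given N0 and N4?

5 paths connect N1 and N5; each must be blocked for d-separation to hold:
Path 1: N1 → N4 ← N0 → N6 ← N3 → N5
  N0 is a fork here and N0 is conditioned on, so the path is blocked at N0.
Path 2: N1 → N4 ← N0 → N3 → N5
  N0 is a fork here and N0 is conditioned on, so the path is blocked at N0.
Path 3: N1 → N4 → N6 ← N0 → N3 → N5
  N4 is a chain here and N4 is conditioned on, so the path is blocked at N4.
Path 4: N1 → N4 → N6 ← N3 → N5
  N4 is a chain here and N4 is conditioned on, so the path is blocked at N4.
Path 5: N1 → N4 ← N3 → N5
  N4 is a collider and N4 is conditioned on, which opens it; N3 is a fork and N3 is not conditioned on — no node blocks this path, so it is active.
Since the path N1 → N4 ← N3 → N5 is active, N1 and N5 are not d-separated given {N0, N4}.

No — N1 and N5 are not d-separated given {N0, N4}.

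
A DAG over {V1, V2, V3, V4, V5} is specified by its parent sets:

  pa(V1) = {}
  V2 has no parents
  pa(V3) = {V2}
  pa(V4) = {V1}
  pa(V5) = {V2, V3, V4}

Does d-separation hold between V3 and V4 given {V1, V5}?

2 paths connect V3 and V4; each must be blocked for d-separation to hold:
  1. V3 ← V2 → V5 ← V4 — V2:fork[open]; V5:collider[open] ⇒ active
  2. V3 → V5 ← V4 — V5:collider[open] ⇒ active
Since the path V3 ← V2 → V5 ← V4 is active, V3 and V4 are not d-separated given {V1, V5}.

No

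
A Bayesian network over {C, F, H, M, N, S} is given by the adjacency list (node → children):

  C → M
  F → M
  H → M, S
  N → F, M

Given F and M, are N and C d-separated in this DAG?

No

Enumerating the 2 paths from N to C and testing each for blocking by {F, M}:
  1. N → F → M ← C — F:chain[blocks]; M:collider[open] ⇒ blocked
  2. N → M ← C — M:collider[open] ⇒ active
Because an active path exists, N and C are not d-separated.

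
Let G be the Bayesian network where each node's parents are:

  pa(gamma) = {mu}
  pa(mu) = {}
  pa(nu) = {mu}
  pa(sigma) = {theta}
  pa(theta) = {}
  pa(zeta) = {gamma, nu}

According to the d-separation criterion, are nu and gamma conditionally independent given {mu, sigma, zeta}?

No

Enumerating the 2 paths from nu to gamma and testing each for blocking by {mu, sigma, zeta}:
Path 1: nu ← mu → gamma
  mu is a fork here and mu is conditioned on, so the path is blocked at mu.
Path 2: nu → zeta ← gamma
  zeta is a collider and zeta is conditioned on, which opens it — no node blocks this path, so it is active.
Because an active path exists, nu and gamma are not d-separated.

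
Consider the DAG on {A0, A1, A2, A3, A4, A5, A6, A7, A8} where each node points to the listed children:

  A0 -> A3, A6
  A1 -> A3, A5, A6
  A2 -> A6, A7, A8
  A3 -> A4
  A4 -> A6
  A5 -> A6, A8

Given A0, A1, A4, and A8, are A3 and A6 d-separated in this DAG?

Enumerating the 5 paths from A3 to A6 and testing each for blocking by {A0, A1, A4, A8}:
Path 1: A3 ← A0 → A6
  A0 is a fork here and A0 is conditioned on, so the path is blocked at A0.
Path 2: A3 → A4 → A6
  A4 is a chain here and A4 is conditioned on, so the path is blocked at A4.
Path 3: A3 ← A1 → A6
  A1 is a fork here and A1 is conditioned on, so the path is blocked at A1.
Path 4: A3 ← A1 → A5 → A6
  A1 is a fork here and A1 is conditioned on, so the path is blocked at A1.
Path 5: A3 ← A1 → A5 → A8 ← A2 → A6
  A1 is a fork here and A1 is conditioned on, so the path is blocked at A1.
Since every path is blocked, d-separation holds.

Yes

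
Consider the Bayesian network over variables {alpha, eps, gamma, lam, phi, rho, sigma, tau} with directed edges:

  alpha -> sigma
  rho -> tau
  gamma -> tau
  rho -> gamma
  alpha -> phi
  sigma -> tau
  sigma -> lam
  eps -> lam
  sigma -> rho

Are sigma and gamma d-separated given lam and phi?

No — sigma and gamma are not d-separated given {lam, phi}.

4 paths connect sigma and gamma; each must be blocked for d-separation to hold:
Path 1: sigma → rho → tau ← gamma
  tau is a collider here and neither tau nor any of its descendants is conditioned on, so the collider stays closed — the path is blocked at tau.
Path 2: sigma → rho → gamma
  rho is a chain and rho is not conditioned on — no node blocks this path, so it is active.
Path 3: sigma → tau ← rho → gamma
  tau is a collider here and neither tau nor any of its descendants is conditioned on, so the collider stays closed — the path is blocked at tau.
Path 4: sigma → tau ← gamma
  tau is a collider here and neither tau nor any of its descendants is conditioned on, so the collider stays closed — the path is blocked at tau.
Because an active path exists, sigma and gamma are not d-separated.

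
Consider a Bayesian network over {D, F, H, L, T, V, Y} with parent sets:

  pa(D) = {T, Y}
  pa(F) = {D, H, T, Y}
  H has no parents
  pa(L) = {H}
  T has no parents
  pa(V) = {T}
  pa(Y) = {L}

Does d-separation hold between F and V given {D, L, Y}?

We examine all 4 paths between F and V:
  1. F ← H → L → Y → D ← T → V — H:fork[open]; L:chain[blocks]; Y:chain[blocks]; D:collider[open]; T:fork[open] ⇒ blocked
  2. F ← T → V — T:fork[open] ⇒ active
  3. F ← Y → D ← T → V — Y:fork[blocks]; D:collider[open]; T:fork[open] ⇒ blocked
  4. F ← D ← T → V — D:chain[blocks]; T:fork[open] ⇒ blocked
At least one path is unblocked, so d-separation fails.

No — F and V are not d-separated given {D, L, Y}.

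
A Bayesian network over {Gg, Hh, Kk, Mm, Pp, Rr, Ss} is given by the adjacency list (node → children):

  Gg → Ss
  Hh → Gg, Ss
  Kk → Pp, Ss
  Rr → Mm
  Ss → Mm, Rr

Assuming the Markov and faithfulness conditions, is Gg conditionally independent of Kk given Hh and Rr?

No — Gg and Kk are not d-separated given {Hh, Rr}.

2 paths connect Gg and Kk; each must be blocked for d-separation to hold:
Path 1: Gg → Ss ← Kk
  Ss is a collider and its descendant Rr is conditioned on, which opens it — no node blocks this path, so it is active.
Path 2: Gg ← Hh → Ss ← Kk
  Hh is a fork here and Hh is conditioned on, so the path is blocked at Hh.
Because an active path exists, Gg and Kk are not d-separated.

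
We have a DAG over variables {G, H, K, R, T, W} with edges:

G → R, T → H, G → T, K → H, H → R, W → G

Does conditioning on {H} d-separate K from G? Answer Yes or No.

No

2 paths connect K and G; each must be blocked for d-separation to hold:
Path 1: K → H → R ← G
  H is a chain here and H is conditioned on, so the path is blocked at H.
Path 2: K → H ← T ← G
  H is a collider and H is conditioned on, which opens it; T is a chain and T is not conditioned on — no node blocks this path, so it is active.
Since the path K → H ← T ← G is active, K and G are not d-separated given {H}.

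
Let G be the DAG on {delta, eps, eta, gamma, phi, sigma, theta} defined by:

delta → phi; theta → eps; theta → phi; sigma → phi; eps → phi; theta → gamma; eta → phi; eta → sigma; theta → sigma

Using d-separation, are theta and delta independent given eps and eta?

Yes

Enumerating the 4 paths from theta to delta and testing each for blocking by {eps, eta}:
Path 1: theta → sigma ← eta → phi ← delta
  sigma is a collider here and neither sigma nor any of its descendants is conditioned on, so the collider stays closed — the path is blocked at sigma.
Path 2: theta → sigma → phi ← delta
  phi is a collider here and neither phi nor any of its descendants is conditioned on, so the collider stays closed — the path is blocked at phi.
Path 3: theta → phi ← delta
  phi is a collider here and neither phi nor any of its descendants is conditioned on, so the collider stays closed — the path is blocked at phi.
Path 4: theta → eps → phi ← delta
  eps is a chain here and eps is conditioned on, so the path is blocked at eps.
Every path is blocked, so theta and delta are d-separated given {eps, eta}.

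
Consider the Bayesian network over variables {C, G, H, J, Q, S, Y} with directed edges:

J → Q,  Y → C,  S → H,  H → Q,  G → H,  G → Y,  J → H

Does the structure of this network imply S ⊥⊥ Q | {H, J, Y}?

Enumerating the 2 paths from S to Q and testing each for blocking by {H, J, Y}:
  1. S → H ← J → Q — H:collider[open]; J:fork[blocks] ⇒ blocked
  2. S → H → Q — H:chain[blocks] ⇒ blocked
Every path is blocked, so S and Q are d-separated given {H, J, Y}.

Yes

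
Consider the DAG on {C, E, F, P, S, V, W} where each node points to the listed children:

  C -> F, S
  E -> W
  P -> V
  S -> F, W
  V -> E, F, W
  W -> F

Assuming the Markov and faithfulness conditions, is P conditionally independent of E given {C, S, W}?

No

5 paths connect P and E; each must be blocked for d-separation to hold:
Path 1: P → V → F ← W ← E
  F is a collider here and neither F nor any of its descendants is conditioned on, so the collider stays closed — the path is blocked at F.
Path 2: P → V → F ← S → W ← E
  F is a collider here and neither F nor any of its descendants is conditioned on, so the collider stays closed — the path is blocked at F.
Path 3: P → V → F ← C → S → W ← E
  F is a collider here and neither F nor any of its descendants is conditioned on, so the collider stays closed — the path is blocked at F.
Path 4: P → V → W ← E
  V is a chain and V is not conditioned on; W is a collider and W is conditioned on, which opens it — no node blocks this path, so it is active.
Path 5: P → V → E
  V is a chain and V is not conditioned on — no node blocks this path, so it is active.
Since the path P → V → W ← E is active, P and E are not d-separated given {C, S, W}.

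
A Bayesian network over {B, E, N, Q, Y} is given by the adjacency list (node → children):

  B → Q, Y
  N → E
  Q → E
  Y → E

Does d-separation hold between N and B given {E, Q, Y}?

Yes

Enumerating the 2 paths from N to B and testing each for blocking by {E, Q, Y}:
  1. N → E ← Y ← B — E:collider[open]; Y:chain[blocks] ⇒ blocked
  2. N → E ← Q ← B — E:collider[open]; Q:chain[blocks] ⇒ blocked
All paths are blocked; N ⊥ B | {E, Q, Y} holds.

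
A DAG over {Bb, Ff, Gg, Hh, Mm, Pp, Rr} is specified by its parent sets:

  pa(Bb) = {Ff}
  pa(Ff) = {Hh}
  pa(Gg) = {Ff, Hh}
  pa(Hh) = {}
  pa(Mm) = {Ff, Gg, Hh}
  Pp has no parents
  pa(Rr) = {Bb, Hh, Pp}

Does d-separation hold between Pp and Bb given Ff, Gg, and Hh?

Yes

There are 6 undirected paths between Pp and Bb; checking each against the conditioning set {Ff, Gg, Hh}:
Path 1: Pp → Rr ← Hh → Mm ← Gg ← Ff → Bb
  Rr is a collider here and neither Rr nor any of its descendants is conditioned on, so the collider stays closed — the path is blocked at Rr.
Path 2: Pp → Rr ← Hh → Mm ← Ff → Bb
  Rr is a collider here and neither Rr nor any of its descendants is conditioned on, so the collider stays closed — the path is blocked at Rr.
Path 3: Pp → Rr ← Hh → Gg → Mm ← Ff → Bb
  Rr is a collider here and neither Rr nor any of its descendants is conditioned on, so the collider stays closed — the path is blocked at Rr.
Path 4: Pp → Rr ← Hh → Gg ← Ff → Bb
  Rr is a collider here and neither Rr nor any of its descendants is conditioned on, so the collider stays closed — the path is blocked at Rr.
Path 5: Pp → Rr ← Hh → Ff → Bb
  Rr is a collider here and neither Rr nor any of its descendants is conditioned on, so the collider stays closed — the path is blocked at Rr.
Path 6: Pp → Rr ← Bb
  Rr is a collider here and neither Rr nor any of its descendants is conditioned on, so the collider stays closed — the path is blocked at Rr.
Every path is blocked, so Pp and Bb are d-separated given {Ff, Gg, Hh}.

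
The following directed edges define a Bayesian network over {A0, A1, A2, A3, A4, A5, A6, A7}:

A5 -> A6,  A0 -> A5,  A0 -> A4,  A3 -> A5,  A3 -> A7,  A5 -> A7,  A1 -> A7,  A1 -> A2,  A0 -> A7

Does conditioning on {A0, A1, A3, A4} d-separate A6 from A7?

There are 3 undirected paths between A6 and A7; checking each against the conditioning set {A0, A1, A3, A4}:
Path 1: A6 ← A5 ← A3 → A7
  A3 is a fork here and A3 is conditioned on, so the path is blocked at A3.
Path 2: A6 ← A5 ← A0 → A7
  A0 is a fork here and A0 is conditioned on, so the path is blocked at A0.
Path 3: A6 ← A5 → A7
  A5 is a fork and A5 is not conditioned on — no node blocks this path, so it is active.
At least one path is unblocked, so d-separation fails.

No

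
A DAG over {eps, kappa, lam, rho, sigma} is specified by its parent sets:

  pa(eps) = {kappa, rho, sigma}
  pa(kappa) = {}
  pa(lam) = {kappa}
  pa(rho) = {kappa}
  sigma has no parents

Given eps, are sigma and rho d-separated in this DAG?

Enumerating the 2 paths from sigma to rho and testing each for blocking by {eps}:
  1. sigma → eps ← rho — eps:collider[open] ⇒ active
  2. sigma → eps ← kappa → rho — eps:collider[open]; kappa:fork[open] ⇒ active
Since the path sigma → eps ← rho is active, sigma and rho are not d-separated given {eps}.

No — sigma and rho are not d-separated given {eps}.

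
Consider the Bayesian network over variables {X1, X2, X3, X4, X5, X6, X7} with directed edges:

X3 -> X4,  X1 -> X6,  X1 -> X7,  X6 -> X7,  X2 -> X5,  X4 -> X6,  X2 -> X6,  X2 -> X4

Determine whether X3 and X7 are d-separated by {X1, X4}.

4 paths connect X3 and X7; each must be blocked for d-separation to hold:
Path 1: X3 → X4 → X6 ← X1 → X7
  X4 is a chain here and X4 is conditioned on, so the path is blocked at X4.
Path 2: X3 → X4 → X6 → X7
  X4 is a chain here and X4 is conditioned on, so the path is blocked at X4.
Path 3: X3 → X4 ← X2 → X6 ← X1 → X7
  X6 is a collider here and neither X6 nor any of its descendants is conditioned on, so the collider stays closed — the path is blocked at X6.
Path 4: X3 → X4 ← X2 → X6 → X7
  X4 is a collider and X4 is conditioned on, which opens it; X2 is a fork and X2 is not conditioned on; X6 is a chain and X6 is not conditioned on — no node blocks this path, so it is active.
Because an active path exists, X3 and X7 are not d-separated.

No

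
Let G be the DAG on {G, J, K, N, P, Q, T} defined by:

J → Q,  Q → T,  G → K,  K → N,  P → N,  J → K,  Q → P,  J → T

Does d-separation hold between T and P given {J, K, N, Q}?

Yes

We examine all 4 paths between T and P:
Path 1: T ← J → K → N ← P
  J is a fork here and J is conditioned on, so the path is blocked at J.
Path 2: T ← J → Q → P
  J is a fork here and J is conditioned on, so the path is blocked at J.
Path 3: T ← Q ← J → K → N ← P
  Q is a chain here and Q is conditioned on, so the path is blocked at Q.
Path 4: T ← Q → P
  Q is a fork here and Q is conditioned on, so the path is blocked at Q.
Since every path is blocked, d-separation holds.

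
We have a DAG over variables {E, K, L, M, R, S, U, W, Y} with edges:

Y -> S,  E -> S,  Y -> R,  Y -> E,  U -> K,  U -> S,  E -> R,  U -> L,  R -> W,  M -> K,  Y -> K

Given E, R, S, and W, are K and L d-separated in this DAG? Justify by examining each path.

Enumerating the 4 paths from K to L and testing each for blocking by {E, R, S, W}:
  1. K ← U → L — U:fork[open] ⇒ active
  2. K ← Y → R ← E → S ← U → L — Y:fork[open]; R:collider[open]; E:fork[blocks]; S:collider[open]; U:fork[open] ⇒ blocked
  3. K ← Y → E → S ← U → L — Y:fork[open]; E:chain[blocks]; S:collider[open]; U:fork[open] ⇒ blocked
  4. K ← Y → S ← U → L — Y:fork[open]; S:collider[open]; U:fork[open] ⇒ active
Because an active path exists, K and L are not d-separated.

No — K and L are not d-separated given {E, R, S, W}.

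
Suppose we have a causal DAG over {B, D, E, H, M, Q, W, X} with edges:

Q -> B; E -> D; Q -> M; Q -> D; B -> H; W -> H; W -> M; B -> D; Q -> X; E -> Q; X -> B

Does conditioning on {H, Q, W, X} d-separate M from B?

Enumerating the 5 paths from M to B and testing each for blocking by {H, Q, W, X}:
Path 1: M ← Q → B
  Q is a fork here and Q is conditioned on, so the path is blocked at Q.
Path 2: M ← Q → X → B
  Q is a fork here and Q is conditioned on, so the path is blocked at Q.
Path 3: M ← Q ← E → D ← B
  Q is a chain here and Q is conditioned on, so the path is blocked at Q.
Path 4: M ← Q → D ← B
  Q is a fork here and Q is conditioned on, so the path is blocked at Q.
Path 5: M ← W → H ← B
  W is a fork here and W is conditioned on, so the path is blocked at W.
Every path is blocked, so M and B are d-separated given {H, Q, W, X}.

Yes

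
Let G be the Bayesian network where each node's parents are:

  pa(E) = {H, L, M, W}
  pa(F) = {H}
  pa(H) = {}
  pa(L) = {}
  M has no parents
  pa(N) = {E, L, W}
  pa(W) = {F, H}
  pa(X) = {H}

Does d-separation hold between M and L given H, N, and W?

We examine all 5 paths between M and L:
Path 1: M → E → N ← L
  E is a chain and E is not conditioned on; N is a collider and N is conditioned on, which opens it — no node blocks this path, so it is active.
Path 2: M → E ← H → W → N ← L
  H is a fork here and H is conditioned on, so the path is blocked at H.
Path 3: M → E ← H → F → W → N ← L
  H is a fork here and H is conditioned on, so the path is blocked at H.
Path 4: M → E ← L
  E is a collider and its descendant N is conditioned on, which opens it — no node blocks this path, so it is active.
Path 5: M → E ← W → N ← L
  W is a fork here and W is conditioned on, so the path is blocked at W.
At least one path is unblocked, so d-separation fails.

No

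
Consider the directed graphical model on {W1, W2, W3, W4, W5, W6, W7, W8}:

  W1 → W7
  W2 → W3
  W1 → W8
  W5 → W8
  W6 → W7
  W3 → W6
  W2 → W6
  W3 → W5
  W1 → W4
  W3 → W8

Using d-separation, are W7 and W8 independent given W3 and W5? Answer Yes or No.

No

We examine all 5 paths between W7 and W8:
Path 1: W7 ← W6 ← W2 → W3 → W8
  W3 is a chain here and W3 is conditioned on, so the path is blocked at W3.
Path 2: W7 ← W6 ← W2 → W3 → W5 → W8
  W3 is a chain here and W3 is conditioned on, so the path is blocked at W3.
Path 3: W7 ← W6 ← W3 → W8
  W3 is a fork here and W3 is conditioned on, so the path is blocked at W3.
Path 4: W7 ← W6 ← W3 → W5 → W8
  W3 is a fork here and W3 is conditioned on, so the path is blocked at W3.
Path 5: W7 ← W1 → W8
  W1 is a fork and W1 is not conditioned on — no node blocks this path, so it is active.
At least one path is unblocked, so d-separation fails.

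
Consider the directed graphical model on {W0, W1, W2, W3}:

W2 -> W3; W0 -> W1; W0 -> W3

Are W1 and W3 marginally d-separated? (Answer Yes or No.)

The only undirected path from W1 to W3 is:
  1. W1 ← W0 → W3 — W0:fork[open] ⇒ active
At least one path is unblocked, so d-separation fails.

No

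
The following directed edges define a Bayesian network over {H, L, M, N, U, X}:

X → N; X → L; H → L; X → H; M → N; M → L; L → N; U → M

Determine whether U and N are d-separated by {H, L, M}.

Yes — U and N are d-separated given {H, L, M}.

There are 4 undirected paths between U and N; checking each against the conditioning set {H, L, M}:
Path 1: U → M → L ← H ← X → N
  M is a chain here and M is conditioned on, so the path is blocked at M.
Path 2: U → M → L ← X → N
  M is a chain here and M is conditioned on, so the path is blocked at M.
Path 3: U → M → L → N
  M is a chain here and M is conditioned on, so the path is blocked at M.
Path 4: U → M → N
  M is a chain here and M is conditioned on, so the path is blocked at M.
All paths are blocked; U ⊥ N | {H, L, M} holds.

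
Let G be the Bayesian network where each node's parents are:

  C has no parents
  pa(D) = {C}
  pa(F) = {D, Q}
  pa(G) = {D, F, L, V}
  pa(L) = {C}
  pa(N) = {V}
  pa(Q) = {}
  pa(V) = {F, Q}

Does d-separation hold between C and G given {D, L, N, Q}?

Yes

5 paths connect C and G; each must be blocked for d-separation to hold:
Path 1: C → D → F → V → G
  D is a chain here and D is conditioned on, so the path is blocked at D.
Path 2: C → D → F ← Q → V → G
  D is a chain here and D is conditioned on, so the path is blocked at D.
Path 3: C → D → F → G
  D is a chain here and D is conditioned on, so the path is blocked at D.
Path 4: C → D → G
  D is a chain here and D is conditioned on, so the path is blocked at D.
Path 5: C → L → G
  L is a chain here and L is conditioned on, so the path is blocked at L.
All paths are blocked; C ⊥ G | {D, L, N, Q} holds.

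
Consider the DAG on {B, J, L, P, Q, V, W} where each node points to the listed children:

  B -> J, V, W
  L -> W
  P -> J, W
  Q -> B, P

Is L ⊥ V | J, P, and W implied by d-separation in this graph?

There are 3 undirected paths between L and V; checking each against the conditioning set {J, P, W}:
  1. L → W ← P ← Q → B → V — W:collider[open]; P:chain[blocks]; Q:fork[open]; B:chain[open] ⇒ blocked
  2. L → W ← P → J ← B → V — W:collider[open]; P:fork[blocks]; J:collider[open]; B:fork[open] ⇒ blocked
  3. L → W ← B → V — W:collider[open]; B:fork[open] ⇒ active
Since the path L → W ← B → V is active, L and V are not d-separated given {J, P, W}.

No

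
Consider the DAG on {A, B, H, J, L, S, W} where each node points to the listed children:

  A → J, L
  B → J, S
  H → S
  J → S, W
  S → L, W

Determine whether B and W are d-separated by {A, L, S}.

No — B and W are not d-separated given {A, L, S}.

We examine all 6 paths between B and W:
Path 1: B → J ← A → L ← S → W
  A is a fork here and A is conditioned on, so the path is blocked at A.
Path 2: B → J → S → W
  S is a chain here and S is conditioned on, so the path is blocked at S.
Path 3: B → J → W
  J is a chain and J is not conditioned on — no node blocks this path, so it is active.
Path 4: B → S ← J → W
  S is a collider and S is conditioned on, which opens it; J is a fork and J is not conditioned on — no node blocks this path, so it is active.
Path 5: B → S → W
  S is a chain here and S is conditioned on, so the path is blocked at S.
Path 6: B → S → L ← A → J → W
  S is a chain here and S is conditioned on, so the path is blocked at S.
Since the path B → J → W is active, B and W are not d-separated given {A, L, S}.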